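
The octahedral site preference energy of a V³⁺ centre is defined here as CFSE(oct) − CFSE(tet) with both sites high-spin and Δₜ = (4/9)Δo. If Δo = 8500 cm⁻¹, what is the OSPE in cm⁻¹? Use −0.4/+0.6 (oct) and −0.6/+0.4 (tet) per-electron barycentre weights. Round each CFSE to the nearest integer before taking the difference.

-2267

V is in group 5, so V³⁺ is d² (5 − 3 = 2).
In an octahedral site d² (HS) is t2g^2 e_g^0, giving CFSE(oct) = -0.8Δo = -6800 cm⁻¹.
Tetrahedral: e^2 t2^0, CFSE = 2(−0.6) + 0(+0.4) = -1.2Δₜ = -1.2 × (4/9) × 8500 = -4533 cm⁻¹.
Subtracting, OSPE = -6800 − (-4533) = -2267 cm⁻¹.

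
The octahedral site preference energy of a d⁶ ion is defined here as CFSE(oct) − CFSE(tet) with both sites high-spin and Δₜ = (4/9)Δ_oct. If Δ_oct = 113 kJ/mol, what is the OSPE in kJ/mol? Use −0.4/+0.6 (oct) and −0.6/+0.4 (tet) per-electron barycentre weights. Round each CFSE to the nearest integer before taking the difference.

In an octahedral site d⁶ (HS) is t2g^4 e_g^2, giving CFSE(oct) = -0.4Δ_oct = -45 kJ/mol.
Tetrahedral e^3 t2^3 gives -0.6Δₜ = -0.6 × (4/9) × 113 = -30 kJ/mol.
OSPE = CFSE(oct) − CFSE(tet) = -45 − (-30) = -15 kJ/mol.

-15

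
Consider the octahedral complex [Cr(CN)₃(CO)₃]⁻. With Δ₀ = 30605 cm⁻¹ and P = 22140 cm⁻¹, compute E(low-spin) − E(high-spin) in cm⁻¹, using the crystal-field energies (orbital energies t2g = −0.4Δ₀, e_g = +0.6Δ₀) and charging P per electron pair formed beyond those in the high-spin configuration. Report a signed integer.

Ligand charges: 3×(-1) from CN⁻ and 3×(+0) from CO sum to -3; with overall charge -1, Cr is +2.
Cr is in group 6, so Cr²⁺ is d⁴ (6 − 2 = 4).
High-spin d⁴ fills as t2g^3 e_g^1 with CFSE 3(−0.4) + 1(+0.6) = -0.6Δ₀ = -18363 cm⁻¹.
Low-spin t2g^4 e_g^0 gives -1.6Δ₀ = -48968 cm⁻¹, but forming 1 extra pair costs 1P = 22140 cm⁻¹, so E(LS) = -48968 + 22140 = -26828 cm⁻¹.
Thus E(LS) − E(HS) = -8465 cm⁻¹.

-8465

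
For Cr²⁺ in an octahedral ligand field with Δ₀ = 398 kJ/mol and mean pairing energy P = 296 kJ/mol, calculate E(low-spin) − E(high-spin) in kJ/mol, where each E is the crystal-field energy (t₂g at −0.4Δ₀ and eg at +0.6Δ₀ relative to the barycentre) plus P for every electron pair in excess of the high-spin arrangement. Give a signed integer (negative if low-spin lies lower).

Cr is in group 6, so Cr²⁺ is d⁴ (6 − 2 = 4).
High-spin d⁴ fills as t₂g³ eg¹ with CFSE 3(−0.4) + 1(+0.6) = -0.6Δ₀ = -239 kJ/mol.
Low-spin: t₂g⁴ eg⁰, orbital CFSE = -1.6Δ₀ = -637 kJ/mol; plus 1 excess pair × P = +296 kJ/mol; total -341 kJ/mol.
E(LS) − E(HS) = -341 − (-239) = -102 kJ/mol.

-102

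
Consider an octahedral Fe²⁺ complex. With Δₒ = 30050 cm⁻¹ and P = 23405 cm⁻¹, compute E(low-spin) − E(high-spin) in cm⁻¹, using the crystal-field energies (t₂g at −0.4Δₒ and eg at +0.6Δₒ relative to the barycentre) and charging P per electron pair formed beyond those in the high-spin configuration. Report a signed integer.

-13290

Fe²⁺: group 8, so d-count = 8 − 2 = 6.
In the high-spin limit (t₂g⁴ eg²) the orbital term is -0.4Δₒ = -12020 cm⁻¹, with no excess pairing.
For low-spin the configuration is t₂g⁶ eg⁰: orbital energy -2.4 × 30050 = -72120 cm⁻¹, and 2 additional pairs relative to high-spin add 46810 cm⁻¹, giving -25310 cm⁻¹.
The difference is -25310 − (-12020) = -13290 cm⁻¹, so low-spin lies lower.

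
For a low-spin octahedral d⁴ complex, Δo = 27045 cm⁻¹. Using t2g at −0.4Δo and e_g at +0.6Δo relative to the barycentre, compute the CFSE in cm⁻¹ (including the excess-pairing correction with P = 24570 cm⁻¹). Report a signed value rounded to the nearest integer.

-18702

Electron filling gives t2g^4 e_g^0.
Orbital CFSE = 4(-0.4) + 0(0.6) = -1.6Δo = -1.6 × 27045 = -43272 cm⁻¹.
Pairing penalty: 1 pair vs 0 in the high-spin reference → 1 extra × P = 24570 cm⁻¹.
Overall CFSE = -43272 + 24570 = -18702 cm⁻¹.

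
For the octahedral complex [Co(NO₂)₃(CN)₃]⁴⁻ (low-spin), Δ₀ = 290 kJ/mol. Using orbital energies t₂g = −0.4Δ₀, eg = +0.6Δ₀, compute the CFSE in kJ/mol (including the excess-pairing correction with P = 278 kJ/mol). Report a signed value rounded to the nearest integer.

-244

Ligand charges: 3×(-1) from NO₂⁻ and 3×(-1) from CN⁻ sum to -6; with overall charge -4, Co is +2.
Co is in group 9, so Co²⁺ is d⁷ (9 − 2 = 7).
The d⁷ electrons fill as t₂g⁶ eg¹.
Orbital CFSE = 6(-0.4) + 1(0.6) = -1.8Δ₀ = -1.8 × 290 = -522 kJ/mol.
Pairing penalty: 3 pairs vs 2 in the high-spin reference → 1 extra × P = 278 kJ/mol.
Overall CFSE = -522 + 278 = -244 kJ/mol.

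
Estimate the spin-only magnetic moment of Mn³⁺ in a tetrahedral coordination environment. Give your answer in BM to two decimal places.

Mn³⁺: group 7, so d-count = 7 − 3 = 4.
Tetrahedral splitting is small, so the complex is high-spin.
Configuration: e² t₂² → 4 unpaired electrons.
μ(spin-only) = √[4(4+2)] = √24 ≈ 4.90 BM.

4.90 BM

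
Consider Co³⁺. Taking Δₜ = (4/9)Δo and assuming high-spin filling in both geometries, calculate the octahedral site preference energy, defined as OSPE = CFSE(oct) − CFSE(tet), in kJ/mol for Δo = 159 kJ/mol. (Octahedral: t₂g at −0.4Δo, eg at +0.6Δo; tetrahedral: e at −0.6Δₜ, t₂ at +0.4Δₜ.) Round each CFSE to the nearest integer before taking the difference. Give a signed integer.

-22

Co sits in group 9; removing 3 electrons leaves Co³⁺ with 9 − 3 = 6 d electrons.
Octahedral (high-spin): t2g^4 e_g^2, CFSE = 4(−0.4) + 2(+0.6) = -0.4Δo = -0.4 × 159 = -64 kJ/mol.
Tetrahedral e^3 t2^3 gives -0.6Δₜ = -0.6 × (4/9) × 159 = -42 kJ/mol.
OSPE = CFSE(oct) − CFSE(tet) = -64 − (-42) = -22 kJ/mol.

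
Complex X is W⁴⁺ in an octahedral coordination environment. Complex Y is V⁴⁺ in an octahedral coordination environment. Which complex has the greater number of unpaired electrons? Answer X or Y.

X: Group 6 minus oxidation state +4 gives a d² configuration for W⁴⁺; For octahedral d² the high- and low-spin configurations coincide; t₂g² eg⁰ → 2 unpaired.
Y: V sits in group 5; removing 4 electrons leaves V⁴⁺ with 5 − 4 = 1 d electrons; t₂g¹ eg⁰ → 1 unpaired.
So X has more unpaired electrons.

X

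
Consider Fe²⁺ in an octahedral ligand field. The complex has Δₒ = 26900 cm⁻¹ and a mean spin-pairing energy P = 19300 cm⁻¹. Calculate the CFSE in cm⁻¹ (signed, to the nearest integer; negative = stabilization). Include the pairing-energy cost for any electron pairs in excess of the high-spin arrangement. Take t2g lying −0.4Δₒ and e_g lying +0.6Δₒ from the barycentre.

Fe sits in group 8; removing 2 electrons leaves Fe²⁺ with 8 − 2 = 6 d electrons.
Here Δₒ > P (26900 > 19300), so the low-spin state is favoured.
Configuration: t2g^6 e_g^0.
Orbital CFSE = -2.4Δₒ = -2.4 × 26900 = -64560 cm⁻¹.
Excess pairs vs high-spin: 3 − 1 = 2; pairing cost = +38600 cm⁻¹.
Net CFSE = -64560 + 38600 = -25960 cm⁻¹.

-25960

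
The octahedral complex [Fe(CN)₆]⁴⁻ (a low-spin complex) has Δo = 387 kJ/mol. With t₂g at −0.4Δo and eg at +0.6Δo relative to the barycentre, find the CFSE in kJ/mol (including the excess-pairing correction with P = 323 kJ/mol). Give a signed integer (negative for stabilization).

-283

Each CN⁻ contributes -1; 6 × (-1) = -6. With overall charge -4, Fe is in the +2 oxidation state.
Fe²⁺: group 8, so d-count = 8 − 2 = 6.
Electron filling gives t₂g⁶ eg⁰.
Orbital CFSE = 6(-0.4) + 0(0.6) = -2.4Δo = -2.4 × 387 = -929 kJ/mol.
Relative to high-spin t₂g⁴ eg² (1 paired), the low-spin configuration has 2 additional pairs, contributing +2 × 323 = +646 kJ/mol.
Combining: -929 + 646 = -283 kJ/mol.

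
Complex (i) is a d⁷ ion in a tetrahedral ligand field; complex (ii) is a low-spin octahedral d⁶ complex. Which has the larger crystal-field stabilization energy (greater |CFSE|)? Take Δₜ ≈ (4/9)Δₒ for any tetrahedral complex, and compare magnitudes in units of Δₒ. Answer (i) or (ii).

(ii)

(i): With tetrahedral geometry the complex is necessarily high-spin; e⁴ t₂³, CFSE = -1.2Δₜ ≈ -0.53Δₒ.
(ii): t₂g⁶ eg⁰, CFSE = -2.4Δₒ.
So (ii) has the larger |CFSE|.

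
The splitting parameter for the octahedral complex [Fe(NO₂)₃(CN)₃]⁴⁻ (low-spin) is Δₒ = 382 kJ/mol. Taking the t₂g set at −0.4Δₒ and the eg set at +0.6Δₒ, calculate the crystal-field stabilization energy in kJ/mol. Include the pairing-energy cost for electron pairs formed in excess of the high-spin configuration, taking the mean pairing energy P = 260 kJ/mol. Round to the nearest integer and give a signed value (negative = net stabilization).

Ligand charges: 3×(-1) from NO₂⁻ and 3×(-1) from CN⁻ sum to -6; with overall charge -4, Fe is +2.
Fe is in group 8, so Fe²⁺ is d⁶ (8 − 2 = 6).
Configuration: t₂g⁶ eg⁰.
The orbital stabilization is -2.4Δₒ = -2.4 × 382 = -917 kJ/mol.
High-spin d⁶ would be t₂g⁴ eg² with 1 pair; low-spin has 3, so 2 excess pairs cost +2P = +520 kJ/mol.
Combining: -917 + 520 = -397 kJ/mol.

-397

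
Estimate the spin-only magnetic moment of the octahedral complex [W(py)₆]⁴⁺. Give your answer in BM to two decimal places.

2.83 BM

py is neutral, so the +4 overall charge sits on W: oxidation state +4.
W sits in group 6; removing 4 electrons leaves W⁴⁺ with 6 − 4 = 2 d electrons.
Configuration: t₂g² eg⁰ → 2 unpaired electrons.
μ(spin-only) = √[2(2+2)] = √8 ≈ 2.83 BM.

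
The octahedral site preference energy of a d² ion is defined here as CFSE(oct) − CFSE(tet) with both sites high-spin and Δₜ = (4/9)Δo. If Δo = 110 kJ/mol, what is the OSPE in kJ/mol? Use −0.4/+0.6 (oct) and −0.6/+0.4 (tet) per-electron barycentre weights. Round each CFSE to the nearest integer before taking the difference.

-29

In an octahedral site d² (HS) is t₂g² eg⁰, giving CFSE(oct) = -0.8Δo = -88 kJ/mol.
In a tetrahedral site the filling is e² t₂⁰: CFSE(tet) = -1.2Δₜ = -1.2 × (4/9)(110) = -59 kJ/mol.
Subtracting, OSPE = -88 − (-59) = -29 kJ/mol.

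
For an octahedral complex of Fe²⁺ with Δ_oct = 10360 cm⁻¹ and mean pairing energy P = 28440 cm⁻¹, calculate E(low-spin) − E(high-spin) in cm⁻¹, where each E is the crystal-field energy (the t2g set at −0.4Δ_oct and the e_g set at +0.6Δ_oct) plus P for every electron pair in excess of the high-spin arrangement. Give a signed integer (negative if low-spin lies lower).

36160

Group 8 minus oxidation state +2 gives a d⁶ configuration for Fe²⁺.
In the high-spin limit (t2g^4 e_g^2) the orbital term is -0.4Δ_oct = -4144 cm⁻¹, with no excess pairing.
Low-spin t2g^6 e_g^0 gives -2.4Δ_oct = -24864 cm⁻¹, but forming 2 extra pairs costs 2P = 56880 cm⁻¹, so E(LS) = -24864 + 56880 = 32016 cm⁻¹.
The difference is 32016 − (-4144) = 36160 cm⁻¹, so high-spin lies lower.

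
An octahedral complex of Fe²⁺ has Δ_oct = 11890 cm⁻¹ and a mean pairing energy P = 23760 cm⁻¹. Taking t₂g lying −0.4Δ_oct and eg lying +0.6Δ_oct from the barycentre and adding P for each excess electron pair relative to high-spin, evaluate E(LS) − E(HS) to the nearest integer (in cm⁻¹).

Fe is in group 8, so Fe²⁺ is d⁶ (8 − 2 = 6).
High-spin: t₂g⁴ eg², CFSE = -0.4Δ_oct = -4756 cm⁻¹.
Low-spin t₂g⁶ eg⁰ gives -2.4Δ_oct = -28536 cm⁻¹, but forming 2 extra pairs costs 2P = 47520 cm⁻¹, so E(LS) = -28536 + 47520 = 18984 cm⁻¹.
Thus E(LS) − E(HS) = 23740 cm⁻¹.

23740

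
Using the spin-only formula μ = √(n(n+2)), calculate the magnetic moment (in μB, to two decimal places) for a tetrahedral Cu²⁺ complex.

Group 11 minus oxidation state +2 gives a d⁹ configuration for Cu²⁺.
Tetrahedral splitting is small, so the complex is high-spin.
Configuration: e⁴ t₂⁵ → 1 unpaired electron.
μ(spin-only) = √[1(1+2)] = √3 ≈ 1.73 μB.

1.73 μB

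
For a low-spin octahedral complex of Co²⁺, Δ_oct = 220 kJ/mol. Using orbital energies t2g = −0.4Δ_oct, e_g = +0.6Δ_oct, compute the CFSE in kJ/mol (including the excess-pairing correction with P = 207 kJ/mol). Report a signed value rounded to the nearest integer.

Co sits in group 9; removing 2 electrons leaves Co²⁺ with 9 − 2 = 7 d electrons.
Electron filling gives t2g^6 e_g^1.
The orbital stabilization is -1.8Δ_oct = -1.8 × 220 = -396 kJ/mol.
High-spin d⁷ would be t2g^5 e_g^2 with 2 pairs; low-spin has 3, so 1 excess pair costs +1P = +207 kJ/mol.
Overall CFSE = -396 + 207 = -189 kJ/mol.

-189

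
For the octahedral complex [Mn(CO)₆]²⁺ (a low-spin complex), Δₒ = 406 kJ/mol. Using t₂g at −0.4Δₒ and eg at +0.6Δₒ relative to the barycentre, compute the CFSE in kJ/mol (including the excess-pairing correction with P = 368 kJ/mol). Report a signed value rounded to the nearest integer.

CO is neutral, so the +2 overall charge sits on Mn: oxidation state +2.
Mn²⁺: group 7, so d-count = 7 − 2 = 5.
The d⁵ electrons fill as t₂g⁵ eg⁰.
CFSE(orbital) = 5×(-0.4Δₒ) + 0×(0.6Δₒ) = -2.0Δₒ; with Δₒ = 406 kJ/mol that is -812 kJ/mol.
High-spin d⁵ would be t₂g³ eg² with 0 pairs; low-spin has 2, so 2 excess pairs cost +2P = +736 kJ/mol.
Overall CFSE = -812 + 736 = -76 kJ/mol.

-76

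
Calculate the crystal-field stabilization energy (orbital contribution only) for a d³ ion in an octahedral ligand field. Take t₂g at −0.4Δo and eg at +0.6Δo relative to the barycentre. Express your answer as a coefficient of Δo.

Configuration: t₂g³ eg⁰.
CFSE = 3(-0.4Δo) + 0(0.6Δo) = -1.2Δo + 0.0Δo = -1.2Δo.

-1.2 Δo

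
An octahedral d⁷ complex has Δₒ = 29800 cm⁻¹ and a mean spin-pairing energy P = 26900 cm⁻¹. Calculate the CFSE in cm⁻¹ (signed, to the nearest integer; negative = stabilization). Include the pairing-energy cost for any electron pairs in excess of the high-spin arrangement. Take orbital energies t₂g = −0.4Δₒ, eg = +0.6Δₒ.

-26740

With Δₒ > P the complex is low-spin.
Configuration: t₂g⁶ eg¹.
Orbital CFSE = -1.8Δₒ = -1.8 × 29800 = -53640 cm⁻¹.
Excess pairs vs high-spin: 3 − 2 = 1; pairing cost = +26900 cm⁻¹.
Net CFSE = -53640 + 26900 = -26740 cm⁻¹.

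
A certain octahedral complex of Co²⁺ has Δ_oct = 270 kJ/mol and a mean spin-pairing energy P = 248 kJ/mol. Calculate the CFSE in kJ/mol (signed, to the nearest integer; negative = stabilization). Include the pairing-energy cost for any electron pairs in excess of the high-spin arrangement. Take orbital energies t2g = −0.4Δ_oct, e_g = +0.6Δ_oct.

-238

Co²⁺: group 9, so d-count = 9 − 2 = 7.
Δ_oct > P, so pairing is preferred: the ground state is low-spin.
That gives t2g^6 e_g^1.
Orbital CFSE = -1.8Δ_oct = -1.8 × 270 = -486 kJ/mol.
Excess pairs vs high-spin: 3 − 2 = 1; pairing cost = +248 kJ/mol.
Net CFSE = -486 + 248 = -238 kJ/mol.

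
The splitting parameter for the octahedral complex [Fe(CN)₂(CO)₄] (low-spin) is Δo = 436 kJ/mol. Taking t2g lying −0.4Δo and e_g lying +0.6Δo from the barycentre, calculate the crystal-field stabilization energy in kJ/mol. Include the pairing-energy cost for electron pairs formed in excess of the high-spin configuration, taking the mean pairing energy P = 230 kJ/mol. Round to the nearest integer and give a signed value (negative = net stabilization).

-586

Ligand charges: 2×(-1) from CN⁻ and 4×(+0) from CO sum to -2; with overall charge +0, Fe is +2.
Group 8 minus oxidation state +2 gives a d⁶ configuration for Fe²⁺.
Electron filling gives t2g^6 e_g^0.
Orbital CFSE = 6(-0.4) + 0(0.6) = -2.4Δo = -2.4 × 436 = -1046 kJ/mol.
Relative to high-spin t2g^4 e_g^2 (1 paired), the low-spin configuration has 2 additional pairs, contributing +2 × 230 = +460 kJ/mol.
Overall CFSE = -1046 + 460 = -586 kJ/mol.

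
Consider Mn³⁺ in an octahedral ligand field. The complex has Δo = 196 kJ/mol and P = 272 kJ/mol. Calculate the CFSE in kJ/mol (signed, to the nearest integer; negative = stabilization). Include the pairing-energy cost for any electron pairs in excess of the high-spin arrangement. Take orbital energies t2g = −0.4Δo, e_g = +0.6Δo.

-118

Group 7 minus oxidation state +3 gives a d⁴ configuration for Mn³⁺.
Since Δo = 196 kJ/mol < P = 272 kJ/mol, the complex adopts the high-spin configuration.
Filling d⁴ accordingly: t2g^3 e_g^1.
Orbital CFSE = -0.6Δo = -0.6 × 196 = -118 kJ/mol.
High-spin has no excess pairs, so no pairing correction applies.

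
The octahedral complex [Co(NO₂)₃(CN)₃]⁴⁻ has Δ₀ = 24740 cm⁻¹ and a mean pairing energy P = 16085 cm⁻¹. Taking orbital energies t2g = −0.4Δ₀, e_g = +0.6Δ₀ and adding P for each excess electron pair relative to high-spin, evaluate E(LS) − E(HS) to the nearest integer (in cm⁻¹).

-8655

Ligand charges: 3×(-1) from NO₂⁻ and 3×(-1) from CN⁻ sum to -6; with overall charge -4, Co is +2.
Co sits in group 9; removing 2 electrons leaves Co²⁺ with 9 − 2 = 7 d electrons.
High-spin: t2g^5 e_g^2, CFSE = -0.8Δ₀ = -19792 cm⁻¹.
Low-spin t2g^6 e_g^1 gives -1.8Δ₀ = -44532 cm⁻¹, but forming 1 extra pair costs 1P = 16085 cm⁻¹, so E(LS) = -44532 + 16085 = -28447 cm⁻¹.
Thus E(LS) − E(HS) = -8655 cm⁻¹.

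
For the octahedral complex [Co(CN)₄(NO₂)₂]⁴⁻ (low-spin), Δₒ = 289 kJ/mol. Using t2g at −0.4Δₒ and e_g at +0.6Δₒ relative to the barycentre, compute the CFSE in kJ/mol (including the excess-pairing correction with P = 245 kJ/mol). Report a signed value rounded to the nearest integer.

Ligand charges: 4×(-1) from CN⁻ and 2×(-1) from NO₂⁻ sum to -6; with overall charge -4, Co is +2.
Co sits in group 9; removing 2 electrons leaves Co²⁺ with 9 − 2 = 7 d electrons.
Electron filling gives t2g^6 e_g^1.
CFSE(orbital) = 6×(-0.4Δₒ) + 1×(0.6Δₒ) = -1.8Δₒ; with Δₒ = 289 kJ/mol that is -520 kJ/mol.
Pairing penalty: 3 pairs vs 2 in the high-spin reference → 1 extra × P = 245 kJ/mol.
Overall CFSE = -520 + 245 = -275 kJ/mol.

-275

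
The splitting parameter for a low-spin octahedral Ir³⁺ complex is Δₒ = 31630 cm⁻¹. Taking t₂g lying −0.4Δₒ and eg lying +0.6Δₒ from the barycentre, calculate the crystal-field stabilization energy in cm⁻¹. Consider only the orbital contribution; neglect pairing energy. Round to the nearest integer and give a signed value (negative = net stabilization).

Ir³⁺: group 9, so d-count = 9 − 3 = 6.
The d⁶ electrons fill as t₂g⁶ eg⁰.
Orbital CFSE = 6(-0.4) + 0(0.6) = -2.4Δₒ = -2.4 × 31630 = -75912 cm⁻¹.

-75912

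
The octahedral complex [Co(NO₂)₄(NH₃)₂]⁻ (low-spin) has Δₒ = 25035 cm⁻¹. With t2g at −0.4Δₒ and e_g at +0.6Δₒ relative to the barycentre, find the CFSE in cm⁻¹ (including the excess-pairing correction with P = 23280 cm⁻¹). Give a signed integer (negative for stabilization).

-13524

Ligand charges: 4×(-1) from NO₂⁻ and 2×(+0) from NH₃ sum to -4; with overall charge -1, Co is +3.
Co sits in group 9; removing 3 electrons leaves Co³⁺ with 9 − 3 = 6 d electrons.
Electron filling gives t2g^6 e_g^0.
Orbital CFSE = 6(-0.4) + 0(0.6) = -2.4Δₒ = -2.4 × 25035 = -60084 cm⁻¹.
High-spin d⁶ would be t2g^4 e_g^2 with 1 pair; low-spin has 3, so 2 excess pairs cost +2P = +46560 cm⁻¹.
Net CFSE = -60084 + 46560 = -13524 cm⁻¹.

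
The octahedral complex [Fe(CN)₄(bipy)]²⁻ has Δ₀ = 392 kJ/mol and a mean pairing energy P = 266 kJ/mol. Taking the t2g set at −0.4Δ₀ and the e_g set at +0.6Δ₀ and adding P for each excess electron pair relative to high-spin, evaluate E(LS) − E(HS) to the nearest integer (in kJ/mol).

-252

Ligand charges: 4×(-1) from CN⁻ and 1×(+0) from bipy sum to -4; with overall charge -2, Fe is +2.
Fe sits in group 8; removing 2 electrons leaves Fe²⁺ with 8 − 2 = 6 d electrons.
High-spin: t2g^4 e_g^2, CFSE = -0.4Δ₀ = -157 kJ/mol.
For low-spin the configuration is t2g^6 e_g^0: orbital energy -2.4 × 392 = -941 kJ/mol, and 2 additional pairs relative to high-spin add 532 kJ/mol, giving -409 kJ/mol.
Thus E(LS) − E(HS) = -252 kJ/mol.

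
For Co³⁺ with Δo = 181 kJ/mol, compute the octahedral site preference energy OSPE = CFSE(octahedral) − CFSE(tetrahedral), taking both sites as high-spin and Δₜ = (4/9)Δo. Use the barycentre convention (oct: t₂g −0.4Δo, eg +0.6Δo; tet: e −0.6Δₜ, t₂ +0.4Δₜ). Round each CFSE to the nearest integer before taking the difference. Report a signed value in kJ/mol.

Co sits in group 9; removing 3 electrons leaves Co³⁺ with 9 − 3 = 6 d electrons.
In an octahedral site d⁶ (HS) is t₂g⁴ eg², giving CFSE(oct) = -0.4Δo = -72 kJ/mol.
In a tetrahedral site the filling is e³ t₂³: CFSE(tet) = -0.6Δₜ = -0.6 × (4/9)(181) = -48 kJ/mol.
Subtracting, OSPE = -72 − (-48) = -24 kJ/mol.

-24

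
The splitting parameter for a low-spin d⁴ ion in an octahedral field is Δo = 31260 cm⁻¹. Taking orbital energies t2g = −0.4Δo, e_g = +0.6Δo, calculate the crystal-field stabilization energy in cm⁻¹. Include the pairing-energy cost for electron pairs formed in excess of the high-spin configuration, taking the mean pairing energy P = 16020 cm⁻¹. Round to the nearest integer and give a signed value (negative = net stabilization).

-33996

Electron filling gives t2g^4 e_g^0.
The orbital stabilization is -1.6Δo = -1.6 × 31260 = -50016 cm⁻¹.
High-spin d⁴ would be t2g^3 e_g^1 with 0 pairs; low-spin has 1, so 1 excess pair costs +1P = +16020 cm⁻¹.
Combining: -50016 + 16020 = -33996 cm⁻¹.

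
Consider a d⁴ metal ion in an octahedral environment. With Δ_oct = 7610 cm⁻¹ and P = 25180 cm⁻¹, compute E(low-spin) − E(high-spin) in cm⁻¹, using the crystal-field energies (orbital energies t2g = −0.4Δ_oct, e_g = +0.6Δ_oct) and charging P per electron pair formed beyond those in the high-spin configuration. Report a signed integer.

17570

In the high-spin limit (t2g^3 e_g^1) the orbital term is -0.6Δ_oct = -4566 cm⁻¹, with no excess pairing.
Low-spin: t2g^4 e_g^0, orbital CFSE = -1.6Δ_oct = -12176 cm⁻¹; plus 1 excess pair × P = +25180 cm⁻¹; total 13004 cm⁻¹.
Thus E(LS) − E(HS) = 17570 cm⁻¹.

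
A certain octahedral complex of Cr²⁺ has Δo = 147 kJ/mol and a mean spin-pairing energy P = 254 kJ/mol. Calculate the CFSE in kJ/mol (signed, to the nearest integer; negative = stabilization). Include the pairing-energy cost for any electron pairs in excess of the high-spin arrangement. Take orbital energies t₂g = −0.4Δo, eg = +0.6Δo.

Group 6 minus oxidation state +2 gives a d⁴ configuration for Cr²⁺.
Since Δo = 147 kJ/mol < P = 254 kJ/mol, the complex adopts the high-spin configuration.
That gives t₂g³ eg¹.
Orbital CFSE = -0.6Δo = -0.6 × 147 = -88 kJ/mol.
High-spin has no excess pairs, so no pairing correction applies.

-88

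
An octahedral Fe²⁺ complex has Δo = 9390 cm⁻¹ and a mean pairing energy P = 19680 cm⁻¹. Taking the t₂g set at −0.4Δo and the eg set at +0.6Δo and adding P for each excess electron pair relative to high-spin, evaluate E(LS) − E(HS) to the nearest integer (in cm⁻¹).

20580

Fe²⁺: group 8, so d-count = 8 − 2 = 6.
In the high-spin limit (t₂g⁴ eg²) the orbital term is -0.4Δo = -3756 cm⁻¹, with no excess pairing.
For low-spin the configuration is t₂g⁶ eg⁰: orbital energy -2.4 × 9390 = -22536 cm⁻¹, and 2 additional pairs relative to high-spin add 39360 cm⁻¹, giving 16824 cm⁻¹.
E(LS) − E(HS) = 16824 − (-3756) = 20580 cm⁻¹.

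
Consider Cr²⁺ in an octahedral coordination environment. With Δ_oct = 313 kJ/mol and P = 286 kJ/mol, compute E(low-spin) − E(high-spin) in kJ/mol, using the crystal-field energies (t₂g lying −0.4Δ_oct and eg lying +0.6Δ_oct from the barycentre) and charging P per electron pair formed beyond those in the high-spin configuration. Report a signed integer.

-27

Group 6 minus oxidation state +2 gives a d⁴ configuration for Cr²⁺.
In the high-spin limit (t₂g³ eg¹) the orbital term is -0.6Δ_oct = -188 kJ/mol, with no excess pairing.
For low-spin the configuration is t₂g⁴ eg⁰: orbital energy -1.6 × 313 = -501 kJ/mol, and 1 additional pair relative to high-spin adds 286 kJ/mol, giving -215 kJ/mol.
Thus E(LS) − E(HS) = -27 kJ/mol.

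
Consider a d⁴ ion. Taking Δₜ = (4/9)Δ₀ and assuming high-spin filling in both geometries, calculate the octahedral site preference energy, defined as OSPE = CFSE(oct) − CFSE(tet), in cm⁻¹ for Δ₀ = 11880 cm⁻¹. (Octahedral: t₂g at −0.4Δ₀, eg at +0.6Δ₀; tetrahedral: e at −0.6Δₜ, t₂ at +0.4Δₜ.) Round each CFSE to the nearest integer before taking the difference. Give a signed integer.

-5016

In an octahedral site d⁴ (HS) is t₂g³ eg¹, giving CFSE(oct) = -0.6Δ₀ = -7128 cm⁻¹.
In a tetrahedral site the filling is e² t₂²: CFSE(tet) = -0.4Δₜ = -0.4 × (4/9)(11880) = -2112 cm⁻¹.
OSPE = CFSE(oct) − CFSE(tet) = -7128 − (-2112) = -5016 cm⁻¹.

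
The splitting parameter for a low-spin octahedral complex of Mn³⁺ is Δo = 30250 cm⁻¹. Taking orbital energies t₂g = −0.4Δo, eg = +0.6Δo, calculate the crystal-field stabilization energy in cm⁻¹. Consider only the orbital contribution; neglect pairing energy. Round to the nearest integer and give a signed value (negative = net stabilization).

Mn sits in group 7; removing 3 electrons leaves Mn³⁺ with 7 − 3 = 4 d electrons.
The d⁴ electrons fill as t₂g⁴ eg⁰.
The orbital stabilization is -1.6Δo = -1.6 × 30250 = -48400 cm⁻¹.

-48400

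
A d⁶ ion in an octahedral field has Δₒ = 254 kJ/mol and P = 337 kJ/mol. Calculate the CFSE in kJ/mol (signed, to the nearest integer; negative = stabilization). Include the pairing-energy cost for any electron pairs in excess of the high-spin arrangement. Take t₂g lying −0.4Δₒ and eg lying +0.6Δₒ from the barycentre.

With Δₒ < P the complex is high-spin.
Filling d⁶ accordingly: t₂g⁴ eg².
Orbital CFSE = -0.4Δₒ = -0.4 × 254 = -102 kJ/mol.
High-spin has no excess pairs, so no pairing correction applies.

-102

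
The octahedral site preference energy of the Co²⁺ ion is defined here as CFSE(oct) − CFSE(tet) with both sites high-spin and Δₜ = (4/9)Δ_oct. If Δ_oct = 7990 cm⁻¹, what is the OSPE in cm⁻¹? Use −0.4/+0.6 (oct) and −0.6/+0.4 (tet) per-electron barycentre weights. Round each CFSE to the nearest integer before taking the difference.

-2131

Group 9 minus oxidation state +2 gives a d⁷ configuration for Co²⁺.
Octahedral (high-spin): t₂g⁵ eg², CFSE = 5(−0.4) + 2(+0.6) = -0.8Δ_oct = -0.8 × 7990 = -6392 cm⁻¹.
In a tetrahedral site the filling is e⁴ t₂³: CFSE(tet) = -1.2Δₜ = -1.2 × (4/9)(7990) = -4261 cm⁻¹.
Subtracting, OSPE = -6392 − (-4261) = -2131 cm⁻¹.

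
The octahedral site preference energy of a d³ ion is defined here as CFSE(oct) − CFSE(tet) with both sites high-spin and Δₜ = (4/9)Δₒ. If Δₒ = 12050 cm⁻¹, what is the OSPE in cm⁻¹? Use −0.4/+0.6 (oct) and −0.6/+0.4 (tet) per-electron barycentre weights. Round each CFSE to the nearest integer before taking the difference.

-10176

Octahedral high-spin t2g^3 e_g^0: CFSE = -1.2 × 12050 = -14460 cm⁻¹.
Tetrahedral: e^2 t2^1, CFSE = 2(−0.6) + 1(+0.4) = -0.8Δₜ = -0.8 × (4/9) × 12050 = -4284 cm⁻¹.
OSPE = CFSE(oct) − CFSE(tet) = -14460 − (-4284) = -10176 cm⁻¹.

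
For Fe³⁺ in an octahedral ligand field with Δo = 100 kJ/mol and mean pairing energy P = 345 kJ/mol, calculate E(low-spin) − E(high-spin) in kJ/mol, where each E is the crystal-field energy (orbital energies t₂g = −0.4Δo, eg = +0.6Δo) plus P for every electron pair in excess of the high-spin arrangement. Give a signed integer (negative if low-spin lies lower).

Group 8 minus oxidation state +3 gives a d⁵ configuration for Fe³⁺.
In the high-spin limit (t₂g³ eg²) the orbital term is 0.0Δo = 0 kJ/mol, with no excess pairing.
For low-spin the configuration is t₂g⁵ eg⁰: orbital energy -2.0 × 100 = -200 kJ/mol, and 2 additional pairs relative to high-spin add 690 kJ/mol, giving 490 kJ/mol.
The difference is 490 − (0) = 490 kJ/mol, so high-spin lies lower.

490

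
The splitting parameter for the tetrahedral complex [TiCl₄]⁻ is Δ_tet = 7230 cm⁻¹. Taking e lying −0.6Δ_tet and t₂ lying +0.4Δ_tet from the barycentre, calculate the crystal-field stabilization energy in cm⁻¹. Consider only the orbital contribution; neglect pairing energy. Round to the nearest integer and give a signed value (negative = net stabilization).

Each Cl⁻ contributes -1; 4 × (-1) = -4. With overall charge -1, Ti is in the +3 oxidation state.
Ti³⁺: group 4, so d-count = 4 − 3 = 1.
Tetrahedral splitting is small, so the complex is high-spin.
Electron filling gives e¹ t₂⁰.
The orbital stabilization is -0.6Δ_tet = -0.6 × 7230 = -4338 cm⁻¹.

-4338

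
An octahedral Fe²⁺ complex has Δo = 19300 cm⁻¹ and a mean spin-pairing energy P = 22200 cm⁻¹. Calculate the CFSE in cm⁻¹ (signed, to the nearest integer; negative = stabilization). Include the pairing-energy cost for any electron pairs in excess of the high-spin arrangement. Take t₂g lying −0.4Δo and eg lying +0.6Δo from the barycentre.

Fe is in group 8, so Fe²⁺ is d⁶ (8 − 2 = 6).
Since Δo = 19300 cm⁻¹ < P = 22200 cm⁻¹, the complex adopts the high-spin configuration.
Filling d⁶ accordingly: t₂g⁴ eg².
Orbital CFSE = -0.4Δo = -0.4 × 19300 = -7720 cm⁻¹.
High-spin has no excess pairs, so no pairing correction applies.

-7720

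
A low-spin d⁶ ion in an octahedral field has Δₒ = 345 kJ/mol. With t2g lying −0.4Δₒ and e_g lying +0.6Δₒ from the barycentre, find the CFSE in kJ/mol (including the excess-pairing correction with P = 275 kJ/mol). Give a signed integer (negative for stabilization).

Configuration: t2g^6 e_g^0.
The orbital stabilization is -2.4Δₒ = -2.4 × 345 = -828 kJ/mol.
High-spin d⁶ would be t2g^4 e_g^2 with 1 pair; low-spin has 3, so 2 excess pairs cost +2P = +550 kJ/mol.
Overall CFSE = -828 + 550 = -278 kJ/mol.

-278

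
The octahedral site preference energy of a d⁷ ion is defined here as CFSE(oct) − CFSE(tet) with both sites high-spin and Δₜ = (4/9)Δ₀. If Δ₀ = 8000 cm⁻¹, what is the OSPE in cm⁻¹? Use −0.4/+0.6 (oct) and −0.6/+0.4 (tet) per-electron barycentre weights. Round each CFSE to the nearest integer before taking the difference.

In an octahedral site d⁷ (HS) is t₂g⁵ eg², giving CFSE(oct) = -0.8Δ₀ = -6400 cm⁻¹.
Tetrahedral: e⁴ t₂³, CFSE = 4(−0.6) + 3(+0.4) = -1.2Δₜ = -1.2 × (4/9) × 8000 = -4267 cm⁻¹.
OSPE = CFSE(oct) − CFSE(tet) = -6400 − (-4267) = -2133 cm⁻¹.

-2133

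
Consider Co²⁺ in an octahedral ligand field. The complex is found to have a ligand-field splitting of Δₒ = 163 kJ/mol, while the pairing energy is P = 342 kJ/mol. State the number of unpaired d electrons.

Co is in group 9, so Co²⁺ is d⁷ (9 − 2 = 7).
Since Δₒ = 163 kJ/mol < P = 342 kJ/mol, the complex adopts the high-spin configuration.
Configuration: t₂g⁵ eg².
Unpaired electrons: 3.

3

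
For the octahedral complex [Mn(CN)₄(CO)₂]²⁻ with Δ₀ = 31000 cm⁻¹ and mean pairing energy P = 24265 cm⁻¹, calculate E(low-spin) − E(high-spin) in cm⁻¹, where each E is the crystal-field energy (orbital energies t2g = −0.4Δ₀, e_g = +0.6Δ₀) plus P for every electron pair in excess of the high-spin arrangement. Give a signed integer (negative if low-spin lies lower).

-13470

Ligand charges: 4×(-1) from CN⁻ and 2×(+0) from CO sum to -4; with overall charge -2, Mn is +2.
Mn is in group 7, so Mn²⁺ is d⁵ (7 − 2 = 5).
High-spin d⁵ fills as t2g^3 e_g^2 with CFSE 3(−0.4) + 2(+0.6) = 0.0Δ₀ = 0 cm⁻¹.
Low-spin: t2g^5 e_g^0, orbital CFSE = -2.0Δ₀ = -62000 cm⁻¹; plus 2 excess pairs × P = +48530 cm⁻¹; total -13470 cm⁻¹.
Thus E(LS) − E(HS) = -13470 cm⁻¹.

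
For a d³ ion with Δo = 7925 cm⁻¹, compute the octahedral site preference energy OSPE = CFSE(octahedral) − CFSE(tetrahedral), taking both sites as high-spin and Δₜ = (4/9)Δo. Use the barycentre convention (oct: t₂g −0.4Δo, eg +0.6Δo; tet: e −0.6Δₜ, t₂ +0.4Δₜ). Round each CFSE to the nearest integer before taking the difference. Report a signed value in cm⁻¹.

-6692

Octahedral high-spin t2g^3 e_g^0: CFSE = -1.2 × 7925 = -9510 cm⁻¹.
Tetrahedral e^2 t2^1 gives -0.8Δₜ = -0.8 × (4/9) × 7925 = -2818 cm⁻¹.
OSPE = CFSE(oct) − CFSE(tet) = -9510 − (-2818) = -6692 cm⁻¹.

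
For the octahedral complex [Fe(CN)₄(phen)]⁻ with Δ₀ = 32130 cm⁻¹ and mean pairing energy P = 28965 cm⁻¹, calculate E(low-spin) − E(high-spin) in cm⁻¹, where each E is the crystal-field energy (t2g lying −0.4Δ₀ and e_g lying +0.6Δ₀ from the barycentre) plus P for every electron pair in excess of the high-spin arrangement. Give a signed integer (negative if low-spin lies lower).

-6330

Ligand charges: 4×(-1) from CN⁻ and 1×(+0) from phen sum to -4; with overall charge -1, Fe is +3.
Group 8 minus oxidation state +3 gives a d⁵ configuration for Fe³⁺.
In the high-spin limit (t2g^3 e_g^2) the orbital term is 0.0Δ₀ = 0 cm⁻¹, with no excess pairing.
Low-spin: t2g^5 e_g^0, orbital CFSE = -2.0Δ₀ = -64260 cm⁻¹; plus 2 excess pairs × P = +57930 cm⁻¹; total -6330 cm⁻¹.
Thus E(LS) − E(HS) = -6330 cm⁻¹.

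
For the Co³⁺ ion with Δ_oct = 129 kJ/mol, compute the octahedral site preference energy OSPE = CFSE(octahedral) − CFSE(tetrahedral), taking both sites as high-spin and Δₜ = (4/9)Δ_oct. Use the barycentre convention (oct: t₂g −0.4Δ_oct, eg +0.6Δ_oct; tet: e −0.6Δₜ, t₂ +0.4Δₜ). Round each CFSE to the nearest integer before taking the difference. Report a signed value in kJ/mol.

Group 9 minus oxidation state +3 gives a d⁶ configuration for Co³⁺.
Octahedral (high-spin): t₂g⁴ eg², CFSE = 4(−0.4) + 2(+0.6) = -0.4Δ_oct = -0.4 × 129 = -52 kJ/mol.
Tetrahedral e³ t₂³ gives -0.6Δₜ = -0.6 × (4/9) × 129 = -34 kJ/mol.
OSPE = -52 − (-34) = -18 kJ/mol.

-18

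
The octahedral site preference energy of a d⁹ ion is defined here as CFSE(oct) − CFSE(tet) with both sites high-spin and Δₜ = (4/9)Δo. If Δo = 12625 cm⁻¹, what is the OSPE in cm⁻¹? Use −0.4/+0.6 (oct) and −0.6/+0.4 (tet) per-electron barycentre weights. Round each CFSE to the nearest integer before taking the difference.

Octahedral (high-spin): t2g^6 e_g^3, CFSE = 6(−0.4) + 3(+0.6) = -0.6Δo = -0.6 × 12625 = -7575 cm⁻¹.
Tetrahedral: e^4 t2^5, CFSE = 4(−0.6) + 5(+0.4) = -0.4Δₜ = -0.4 × (4/9) × 12625 = -2244 cm⁻¹.
OSPE = CFSE(oct) − CFSE(tet) = -7575 − (-2244) = -5331 cm⁻¹.

-5331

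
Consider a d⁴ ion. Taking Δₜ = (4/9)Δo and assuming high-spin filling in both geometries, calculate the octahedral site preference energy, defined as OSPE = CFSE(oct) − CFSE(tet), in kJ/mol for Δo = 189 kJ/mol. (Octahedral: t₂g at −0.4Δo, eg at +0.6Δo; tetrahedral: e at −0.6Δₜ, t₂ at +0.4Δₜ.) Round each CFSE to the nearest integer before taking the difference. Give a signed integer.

Octahedral (high-spin): t₂g³ eg¹, CFSE = 3(−0.4) + 1(+0.6) = -0.6Δo = -0.6 × 189 = -113 kJ/mol.
In a tetrahedral site the filling is e² t₂²: CFSE(tet) = -0.4Δₜ = -0.4 × (4/9)(189) = -34 kJ/mol.
OSPE = CFSE(oct) − CFSE(tet) = -113 − (-34) = -79 kJ/mol.

-79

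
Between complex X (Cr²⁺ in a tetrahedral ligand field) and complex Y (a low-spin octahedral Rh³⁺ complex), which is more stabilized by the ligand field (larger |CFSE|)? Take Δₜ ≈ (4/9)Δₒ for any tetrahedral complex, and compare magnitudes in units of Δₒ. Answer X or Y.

X: Cr²⁺: group 6, so d-count = 6 − 2 = 4; Tetrahedral fields are weak (Δₜ ≈ 4/9 Δₒ), so electrons fill high-spin; e² t₂², CFSE = -0.4Δₜ ≈ -0.18Δₒ.
Y: Rh³⁺: group 9, so d-count = 9 − 3 = 6; t₂g⁶ eg⁰, CFSE = -2.4Δₒ.
So Y has the larger |CFSE|.

Y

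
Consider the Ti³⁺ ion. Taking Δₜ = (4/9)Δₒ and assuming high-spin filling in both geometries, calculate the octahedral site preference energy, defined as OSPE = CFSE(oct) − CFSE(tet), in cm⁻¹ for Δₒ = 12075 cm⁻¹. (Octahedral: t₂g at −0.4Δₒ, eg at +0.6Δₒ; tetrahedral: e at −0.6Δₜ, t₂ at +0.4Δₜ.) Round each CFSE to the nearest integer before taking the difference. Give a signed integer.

-1610

Ti is in group 4, so Ti³⁺ is d¹ (4 − 3 = 1).
Octahedral (high-spin): t2g^1 e_g^0, CFSE = 1(−0.4) + 0(+0.6) = -0.4Δₒ = -0.4 × 12075 = -4830 cm⁻¹.
Tetrahedral e^1 t2^0 gives -0.6Δₜ = -0.6 × (4/9) × 12075 = -3220 cm⁻¹.
OSPE = CFSE(oct) − CFSE(tet) = -4830 − (-3220) = -1610 cm⁻¹.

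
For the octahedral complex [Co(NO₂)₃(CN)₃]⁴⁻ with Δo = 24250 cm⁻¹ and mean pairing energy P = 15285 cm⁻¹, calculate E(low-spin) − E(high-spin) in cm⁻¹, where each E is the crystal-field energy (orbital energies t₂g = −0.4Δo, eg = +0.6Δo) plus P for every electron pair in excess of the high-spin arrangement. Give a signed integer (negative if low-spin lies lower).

-8965

Ligand charges: 3×(-1) from NO₂⁻ and 3×(-1) from CN⁻ sum to -6; with overall charge -4, Co is +2.
Co is in group 9, so Co²⁺ is d⁷ (9 − 2 = 7).
High-spin: t₂g⁵ eg², CFSE = -0.8Δo = -19400 cm⁻¹.
Low-spin t₂g⁶ eg¹ gives -1.8Δo = -43650 cm⁻¹, but forming 1 extra pair costs 1P = 15285 cm⁻¹, so E(LS) = -43650 + 15285 = -28365 cm⁻¹.
The difference is -28365 − (-19400) = -8965 cm⁻¹, so low-spin lies lower.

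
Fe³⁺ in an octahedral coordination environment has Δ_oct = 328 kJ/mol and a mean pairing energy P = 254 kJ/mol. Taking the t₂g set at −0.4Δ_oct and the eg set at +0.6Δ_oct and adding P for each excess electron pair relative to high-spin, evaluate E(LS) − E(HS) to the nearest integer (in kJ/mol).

-148

Group 8 minus oxidation state +3 gives a d⁵ configuration for Fe³⁺.
In the high-spin limit (t₂g³ eg²) the orbital term is 0.0Δ_oct = 0 kJ/mol, with no excess pairing.
For low-spin the configuration is t₂g⁵ eg⁰: orbital energy -2.0 × 328 = -656 kJ/mol, and 2 additional pairs relative to high-spin add 508 kJ/mol, giving -148 kJ/mol.
Thus E(LS) − E(HS) = -148 kJ/mol.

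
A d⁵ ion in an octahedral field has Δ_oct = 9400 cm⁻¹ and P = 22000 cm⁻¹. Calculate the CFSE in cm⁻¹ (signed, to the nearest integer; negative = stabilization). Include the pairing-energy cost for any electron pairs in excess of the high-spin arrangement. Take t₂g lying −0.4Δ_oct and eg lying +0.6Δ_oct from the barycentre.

0

Since Δ_oct = 9400 cm⁻¹ < P = 22000 cm⁻¹, the complex adopts the high-spin configuration.
Configuration: t₂g³ eg².
Orbital CFSE = 0.0Δ_oct = 0.0 × 9400 = 0 cm⁻¹.
High-spin has no excess pairs, so no pairing correction applies.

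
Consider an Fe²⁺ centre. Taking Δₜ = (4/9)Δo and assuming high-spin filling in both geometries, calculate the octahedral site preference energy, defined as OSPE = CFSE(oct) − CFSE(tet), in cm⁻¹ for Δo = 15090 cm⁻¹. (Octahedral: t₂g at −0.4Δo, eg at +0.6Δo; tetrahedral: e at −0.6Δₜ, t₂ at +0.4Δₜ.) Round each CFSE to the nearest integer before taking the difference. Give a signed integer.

Fe sits in group 8; removing 2 electrons leaves Fe²⁺ with 8 − 2 = 6 d electrons.
In an octahedral site d⁶ (HS) is t₂g⁴ eg², giving CFSE(oct) = -0.4Δo = -6036 cm⁻¹.
In a tetrahedral site the filling is e³ t₂³: CFSE(tet) = -0.6Δₜ = -0.6 × (4/9)(15090) = -4024 cm⁻¹.
OSPE = CFSE(oct) − CFSE(tet) = -6036 − (-4024) = -2012 cm⁻¹.

-2012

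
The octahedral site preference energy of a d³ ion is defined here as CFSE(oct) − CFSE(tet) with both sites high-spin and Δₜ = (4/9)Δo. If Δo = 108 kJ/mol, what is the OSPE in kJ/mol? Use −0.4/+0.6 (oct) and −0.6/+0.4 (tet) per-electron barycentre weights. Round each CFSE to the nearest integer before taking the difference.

Octahedral high-spin t₂g³ eg⁰: CFSE = -1.2 × 108 = -130 kJ/mol.
Tetrahedral: e² t₂¹, CFSE = 2(−0.6) + 1(+0.4) = -0.8Δₜ = -0.8 × (4/9) × 108 = -38 kJ/mol.
OSPE = CFSE(oct) − CFSE(tet) = -130 − (-38) = -92 kJ/mol.

-92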